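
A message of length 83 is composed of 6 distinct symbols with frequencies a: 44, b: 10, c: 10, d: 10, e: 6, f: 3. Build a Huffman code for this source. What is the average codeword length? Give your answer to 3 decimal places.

2.048 bits/symbol

Probabilities are the counts divided by 83.
Repeatedly combine the two least-probable nodes; the expected code length is the sum of the merged weights.
merge 3/83 + 6/83 → 9/83
merge 9/83 + 10/83 → 19/83
merge 10/83 + 10/83 → 20/83
merge 19/83 + 20/83 → 39/83
merge 39/83 + 44/83 → 1
L = 9/83 + 19/83 + 20/83 + 39/83 + 1 = 170/83 ≈ 2.048 bits/symbol.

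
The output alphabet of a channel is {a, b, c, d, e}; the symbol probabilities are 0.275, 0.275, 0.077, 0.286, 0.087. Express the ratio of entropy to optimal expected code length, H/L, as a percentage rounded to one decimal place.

Entropy H = −Σ p log₂ p ≈ 2.1322 bits.
Huffman merges: 77/1000+87/1000→41/250; 41/250+11/40→439/1000; 11/40+143/500→561/1000; 439/1000+561/1000→1. L = 541/250 ≈ 2.1640.
Efficiency = H/L = 2.1322/2.1640 = 98.5%.

98.5%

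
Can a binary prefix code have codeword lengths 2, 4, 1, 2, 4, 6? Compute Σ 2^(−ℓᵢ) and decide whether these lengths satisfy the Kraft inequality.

With common denominator 2^6 = 64: Σ 2^(−ℓᵢ) = 16/64 + 4/64 + 32/64 + 16/64 + 4/64 + 1/64 = 73/64 = 1.140625.
Kraft's inequality requires Σ ≤ 1; here Σ = 1.140625 > 1, so no such prefix code exists.

1.140625; no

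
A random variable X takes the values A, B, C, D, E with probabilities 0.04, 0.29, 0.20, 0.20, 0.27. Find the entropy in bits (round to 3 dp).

H = −Σ pᵢ log₂ pᵢ.
−0.04·log₂(0.04) = 0.1858
−0.29·log₂(0.29) = 0.5179
−0.20·log₂(0.20) = 0.4644
−0.20·log₂(0.20) = 0.4644
−0.27·log₂(0.27) = 0.5100
Sum ≈ 2.1425 → 2.142 bits.

2.142 bits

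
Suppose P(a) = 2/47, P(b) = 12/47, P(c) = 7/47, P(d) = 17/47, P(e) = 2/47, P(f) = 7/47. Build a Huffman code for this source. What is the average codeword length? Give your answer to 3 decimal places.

Repeatedly combine the two least-probable nodes; the expected code length is the sum of the merged weights.
merge 2/47 + 2/47 → 4/47
merge 4/47 + 7/47 → 11/47
merge 7/47 + 11/47 → 18/47
merge 12/47 + 17/47 → 29/47
merge 18/47 + 29/47 → 1
L = 4/47 + 11/47 + 18/47 + 29/47 + 1 = 109/47 ≈ 2.319 bits/symbol.

2.319 bits/symbol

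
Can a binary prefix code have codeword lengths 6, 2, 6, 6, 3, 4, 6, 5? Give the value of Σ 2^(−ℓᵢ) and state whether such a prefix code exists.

0.53125; yes

With common denominator 2^6 = 64: Σ 2^(−ℓᵢ) = 1/64 + 16/64 + 1/64 + 1/64 + 8/64 + 4/64 + 1/64 + 2/64 = 34/64 = 0.53125.
Kraft's inequality requires Σ ≤ 1; here Σ = 0.53125 ≤ 1, so such a prefix code exists.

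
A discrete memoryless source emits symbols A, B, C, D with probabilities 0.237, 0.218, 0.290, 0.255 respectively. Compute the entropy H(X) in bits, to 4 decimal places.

H = −Σ pᵢ log₂ pᵢ.
−0.237·log₂(0.237) = 0.4923
−0.218·log₂(0.218) = 0.4791
−0.290·log₂(0.290) = 0.5179
−0.255·log₂(0.255) = 0.5027
Sum ≈ 1.9920 → 1.9920 bits.

1.9920 bits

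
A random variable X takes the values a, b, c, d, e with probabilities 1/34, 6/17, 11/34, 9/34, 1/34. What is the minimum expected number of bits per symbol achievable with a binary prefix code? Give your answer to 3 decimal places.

Repeatedly combine the two least-probable nodes; the expected code length is the sum of the merged weights.
merge 1/34 + 1/34 → 1/17
merge 1/17 + 9/34 → 11/34
merge 11/34 + 11/34 → 11/17
merge 6/17 + 11/17 → 1
L = 1/17 + 11/34 + 11/17 + 1 = 69/34 ≈ 2.029 bits/symbol.

2.029 bits/symbol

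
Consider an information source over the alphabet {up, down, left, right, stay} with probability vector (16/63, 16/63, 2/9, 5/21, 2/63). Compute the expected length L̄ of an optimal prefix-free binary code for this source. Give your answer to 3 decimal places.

2.254 bits/symbol

Repeatedly combine the two least-probable nodes; the expected code length is the sum of the merged weights.
merge 2/63 + 2/9 → 16/63
merge 5/21 + 16/63 → 31/63
merge 16/63 + 16/63 → 32/63
merge 31/63 + 32/63 → 1
L = 16/63 + 31/63 + 32/63 + 1 = 142/63 ≈ 2.254 bits/symbol.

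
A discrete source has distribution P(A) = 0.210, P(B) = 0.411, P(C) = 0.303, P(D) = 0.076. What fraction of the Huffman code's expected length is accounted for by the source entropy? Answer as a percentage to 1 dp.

96.2%

Entropy H = −Σ p log₂ p ≈ 1.8046 bits.
Huffman merges: 19/250+21/100→143/500; 143/500+303/1000→589/1000; 411/1000+589/1000→1. L = 15/8 ≈ 1.8750.
Efficiency = H/L = 1.8046/1.8750 = 96.2%.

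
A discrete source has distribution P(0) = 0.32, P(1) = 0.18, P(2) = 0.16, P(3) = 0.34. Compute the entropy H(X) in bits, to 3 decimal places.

1.924 bits

H = −Σ pᵢ log₂ pᵢ.
−0.32·log₂(0.32) = 0.5260
−0.18·log₂(0.18) = 0.4453
−0.16·log₂(0.16) = 0.4230
−0.34·log₂(0.34) = 0.5292
Sum ≈ 1.9235 → 1.924 bits.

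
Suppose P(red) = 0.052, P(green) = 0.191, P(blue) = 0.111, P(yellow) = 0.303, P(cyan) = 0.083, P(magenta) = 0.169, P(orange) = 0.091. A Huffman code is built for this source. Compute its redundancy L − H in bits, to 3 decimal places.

0.043 bits

Entropy H = −Σ p log₂ p ≈ 2.5981 bits.
Huffman merges: 13/250+83/1000→27/200; 91/1000+111/1000→101/500; 27/200+169/1000→38/125; 191/1000+101/500→393/1000; 303/1000+38/125→607/1000; 393/1000+607/1000→1. L = 2641/1000 ≈ 2.6410.
L − H = 2.6410 − 2.5981 = 0.043 bits.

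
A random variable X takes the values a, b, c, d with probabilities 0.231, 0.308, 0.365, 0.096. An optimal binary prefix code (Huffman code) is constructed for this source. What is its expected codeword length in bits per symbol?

1.962 bits/symbol

Repeatedly combine the two least-probable nodes; the expected code length is the sum of the merged weights.
merge 12/125 + 231/1000 → 327/1000
merge 77/250 + 327/1000 → 127/200
merge 73/200 + 127/200 → 1
L = 327/1000 + 127/200 + 1 = 981/500 = 1.962 bits/symbol.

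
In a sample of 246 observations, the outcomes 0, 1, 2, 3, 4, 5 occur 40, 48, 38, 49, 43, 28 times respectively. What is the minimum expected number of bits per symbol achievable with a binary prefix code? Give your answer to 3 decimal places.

Probabilities are the counts divided by 246.
Repeatedly combine the two least-probable nodes; the expected code length is the sum of the merged weights.
merge 14/123 + 19/123 → 11/41
merge 20/123 + 43/246 → 83/246
merge 8/41 + 49/246 → 97/246
merge 11/41 + 83/246 → 149/246
merge 97/246 + 149/246 → 1
L = 11/41 + 83/246 + 97/246 + 149/246 + 1 = 641/246 ≈ 2.606 bits/symbol.

2.606 bits/symbol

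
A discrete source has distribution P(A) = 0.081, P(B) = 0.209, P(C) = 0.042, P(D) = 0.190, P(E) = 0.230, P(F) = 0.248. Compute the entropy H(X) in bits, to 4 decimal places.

H = −Σ pᵢ log₂ pᵢ.
−0.081·log₂(0.081) = 0.2937
−0.209·log₂(0.209) = 0.4720
−0.042·log₂(0.042) = 0.1921
−0.190·log₂(0.190) = 0.4552
−0.230·log₂(0.230) = 0.4877
−0.248·log₂(0.248) = 0.4989
Sum ≈ 2.3996 → 2.3996 bits.

2.3996 bits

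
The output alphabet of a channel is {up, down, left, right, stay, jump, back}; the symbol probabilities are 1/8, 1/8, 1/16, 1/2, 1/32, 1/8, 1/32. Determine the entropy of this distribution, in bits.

2.1875 bits

Each probability is a power of 1/2, so log₂(1/p) is an integer.
H = Σ p·log₂(1/p) = 1/8·3 + 1/8·3 + 1/16·4 + 1/2·1 + 1/32·5 + 1/8·3 + 1/32·5 = 2.1875 bits.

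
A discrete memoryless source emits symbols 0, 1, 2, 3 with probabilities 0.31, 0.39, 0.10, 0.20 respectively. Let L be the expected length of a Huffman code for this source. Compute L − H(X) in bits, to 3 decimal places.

Entropy H = −Σ p log₂ p ≈ 1.8502 bits.
Huffman merges: 1/10+1/5→3/10; 3/10+31/100→61/100; 39/100+61/100→1. L = 191/100 ≈ 1.9100.
L − H = 1.9100 − 1.8502 = 0.060 bits.

0.060 bits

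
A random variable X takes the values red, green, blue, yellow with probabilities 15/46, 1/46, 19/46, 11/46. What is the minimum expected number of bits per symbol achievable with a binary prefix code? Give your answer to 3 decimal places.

1.848 bits/symbol

Repeatedly combine the two least-probable nodes; the expected code length is the sum of the merged weights.
merge 1/46 + 11/46 → 6/23
merge 6/23 + 15/46 → 27/46
merge 19/46 + 27/46 → 1
L = 6/23 + 27/46 + 1 = 85/46 ≈ 1.848 bits/symbol.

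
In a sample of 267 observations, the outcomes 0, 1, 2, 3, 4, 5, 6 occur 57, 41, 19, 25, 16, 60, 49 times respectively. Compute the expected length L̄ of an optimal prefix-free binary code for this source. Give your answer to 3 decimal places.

2.693 bits/symbol

Probabilities are the counts divided by 267.
Repeatedly combine the two least-probable nodes; the expected code length is the sum of the merged weights.
merge 16/267 + 19/267 → 35/267
merge 25/267 + 35/267 → 20/89
merge 41/267 + 49/267 → 30/89
merge 19/89 + 20/89 → 39/89
merge 20/89 + 30/89 → 50/89
merge 39/89 + 50/89 → 1
L = 35/267 + 20/89 + 30/89 + 39/89 + 50/89 + 1 = 719/267 ≈ 2.693 bits/symbol.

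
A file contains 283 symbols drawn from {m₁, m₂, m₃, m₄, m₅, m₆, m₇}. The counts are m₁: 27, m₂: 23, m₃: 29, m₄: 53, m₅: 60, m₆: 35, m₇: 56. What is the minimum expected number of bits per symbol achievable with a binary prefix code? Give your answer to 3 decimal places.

Probabilities are the counts divided by 283.
Repeatedly combine the two least-probable nodes; the expected code length is the sum of the merged weights.
merge 23/283 + 27/283 → 50/283
merge 29/283 + 35/283 → 64/283
merge 50/283 + 53/283 → 103/283
merge 56/283 + 60/283 → 116/283
merge 64/283 + 103/283 → 167/283
merge 116/283 + 167/283 → 1
L = 50/283 + 64/283 + 103/283 + 116/283 + 167/283 + 1 = 783/283 ≈ 2.767 bits/symbol.

2.767 bits/symbol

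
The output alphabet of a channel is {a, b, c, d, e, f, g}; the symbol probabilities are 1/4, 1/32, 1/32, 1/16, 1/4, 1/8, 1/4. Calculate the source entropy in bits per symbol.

2.4375 bits

Each probability is a power of 1/2, so log₂(1/p) is an integer.
H = Σ p·log₂(1/p) = 1/4·2 + 1/32·5 + 1/32·5 + 1/16·4 + 1/4·2 + 1/8·3 + 1/4·2 = 2.4375 bits.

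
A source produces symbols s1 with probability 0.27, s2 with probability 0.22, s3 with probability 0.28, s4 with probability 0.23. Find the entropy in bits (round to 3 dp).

H = −Σ pᵢ log₂ pᵢ.
−0.27·log₂(0.27) = 0.5100
−0.22·log₂(0.22) = 0.4806
−0.28·log₂(0.28) = 0.5142
−0.23·log₂(0.23) = 0.4877
Sum ≈ 1.9925 → 1.992 bits.

1.992 bits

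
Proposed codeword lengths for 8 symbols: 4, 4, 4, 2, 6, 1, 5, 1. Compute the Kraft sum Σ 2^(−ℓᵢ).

1.484375

With common denominator 2^6 = 64: Σ 2^(−ℓᵢ) = 4/64 + 4/64 + 4/64 + 16/64 + 1/64 + 32/64 + 2/64 + 32/64 = 95/64 = 1.484375.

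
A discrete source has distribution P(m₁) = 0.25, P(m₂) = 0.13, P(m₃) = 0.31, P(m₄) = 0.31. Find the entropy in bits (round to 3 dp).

1.930 bits

H = −Σ pᵢ log₂ pᵢ.
−0.25·log₂(0.25) = 0.5000
−0.13·log₂(0.13) = 0.3826
−0.31·log₂(0.31) = 0.5238
−0.31·log₂(0.31) = 0.5238
Sum ≈ 1.9302 → 1.930 bits.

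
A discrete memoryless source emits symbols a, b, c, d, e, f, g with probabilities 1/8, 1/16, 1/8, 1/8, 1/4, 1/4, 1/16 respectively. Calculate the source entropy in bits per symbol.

Each probability is a power of 1/2, so log₂(1/p) is an integer.
H = Σ p·log₂(1/p) = 1/8·3 + 1/16·4 + 1/8·3 + 1/8·3 + 1/4·2 + 1/4·2 + 1/16·4 = 2.625 bits.

2.625 bits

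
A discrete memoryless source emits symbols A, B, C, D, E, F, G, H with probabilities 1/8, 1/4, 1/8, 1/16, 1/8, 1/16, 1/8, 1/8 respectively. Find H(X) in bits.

Each probability is a power of 1/2, so log₂(1/p) is an integer.
H = Σ p·log₂(1/p) = 1/8·3 + 1/4·2 + 1/8·3 + 1/16·4 + 1/8·3 + 1/16·4 + 1/8·3 + 1/8·3 = 2.875 bits.

2.875 bits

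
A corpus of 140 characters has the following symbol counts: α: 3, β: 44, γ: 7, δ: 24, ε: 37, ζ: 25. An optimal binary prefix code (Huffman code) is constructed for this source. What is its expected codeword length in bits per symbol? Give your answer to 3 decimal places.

Probabilities are the counts divided by 140.
Repeatedly combine the two least-probable nodes; the expected code length is the sum of the merged weights.
merge 3/140 + 1/20 → 1/14
merge 1/14 + 6/35 → 17/70
merge 5/28 + 17/70 → 59/140
merge 37/140 + 11/35 → 81/140
merge 59/140 + 81/140 → 1
L = 1/14 + 17/70 + 59/140 + 81/140 + 1 = 81/35 ≈ 2.314 bits/symbol.

2.314 bits/symbol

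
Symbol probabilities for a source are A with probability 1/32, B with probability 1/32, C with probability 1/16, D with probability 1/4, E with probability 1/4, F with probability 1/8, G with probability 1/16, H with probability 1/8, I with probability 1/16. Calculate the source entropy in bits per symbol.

Each probability is a power of 1/2, so log₂(1/p) is an integer.
H = Σ p·log₂(1/p) = 1/32·5 + 1/32·5 + 1/16·4 + 1/4·2 + 1/4·2 + 1/8·3 + 1/16·4 + 1/8·3 + 1/16·4 = 2.8125 bits.

2.8125 bits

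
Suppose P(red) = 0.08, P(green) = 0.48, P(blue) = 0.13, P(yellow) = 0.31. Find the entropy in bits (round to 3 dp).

H = −Σ pᵢ log₂ pᵢ.
−0.08·log₂(0.08) = 0.2915
−0.48·log₂(0.48) = 0.5083
−0.13·log₂(0.13) = 0.3826
−0.31·log₂(0.31) = 0.5238
Sum ≈ 1.7062 → 1.706 bits.

1.706 bits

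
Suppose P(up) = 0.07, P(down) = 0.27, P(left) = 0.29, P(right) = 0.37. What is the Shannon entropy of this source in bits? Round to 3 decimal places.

1.827 bits

H = −Σ pᵢ log₂ pᵢ.
−0.07·log₂(0.07) = 0.2686
−0.27·log₂(0.27) = 0.5100
−0.29·log₂(0.29) = 0.5179
−0.37·log₂(0.37) = 0.5307
Sum ≈ 1.8272 → 1.827 bits.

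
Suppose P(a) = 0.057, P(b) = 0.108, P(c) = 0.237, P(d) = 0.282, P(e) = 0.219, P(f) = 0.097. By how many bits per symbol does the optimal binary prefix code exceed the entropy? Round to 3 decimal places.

Entropy H = −Σ p log₂ p ≈ 2.3959 bits.
Huffman merges: 57/1000+97/1000→77/500; 27/250+77/500→131/500; 219/1000+237/1000→57/125; 131/500+141/500→68/125; 57/125+68/125→1. L = 302/125 ≈ 2.4160.
L − H = 2.4160 − 2.3959 = 0.020 bits.

0.020 bits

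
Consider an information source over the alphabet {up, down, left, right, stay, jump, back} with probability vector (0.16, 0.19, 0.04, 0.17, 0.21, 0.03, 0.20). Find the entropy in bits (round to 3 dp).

H = −Σ pᵢ log₂ pᵢ.
−0.16·log₂(0.16) = 0.4230
−0.19·log₂(0.19) = 0.4552
−0.04·log₂(0.04) = 0.1858
−0.17·log₂(0.17) = 0.4346
−0.21·log₂(0.21) = 0.4728
−0.03·log₂(0.03) = 0.1518
−0.20·log₂(0.20) = 0.4644
Sum ≈ 2.5876 → 2.588 bits.

2.588 bits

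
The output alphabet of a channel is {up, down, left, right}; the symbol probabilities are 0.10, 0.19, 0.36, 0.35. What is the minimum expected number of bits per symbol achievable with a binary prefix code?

Repeatedly combine the two least-probable nodes; the expected code length is the sum of the merged weights.
merge 1/10 + 19/100 → 29/100
merge 29/100 + 7/20 → 16/25
merge 9/25 + 16/25 → 1
L = 29/100 + 16/25 + 1 = 193/100 = 1.93 bits/symbol.

1.93 bits/symbol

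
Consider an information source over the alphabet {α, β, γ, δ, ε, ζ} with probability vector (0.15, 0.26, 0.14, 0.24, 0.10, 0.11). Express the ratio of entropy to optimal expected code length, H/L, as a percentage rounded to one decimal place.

Entropy H = −Σ p log₂ p ≈ 2.4896 bits.
Huffman merges: 1/10+11/100→21/100; 7/50+3/20→29/100; 21/100+6/25→9/20; 13/50+29/100→11/20; 9/20+11/20→1. L = 5/2 ≈ 2.5000.
Efficiency = H/L = 2.4896/2.5000 = 99.6%.

99.6%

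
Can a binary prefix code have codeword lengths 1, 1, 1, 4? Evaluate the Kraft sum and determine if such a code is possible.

With common denominator 2^4 = 16: Σ 2^(−ℓᵢ) = 8/16 + 8/16 + 8/16 + 1/16 = 25/16 = 1.5625.
Kraft's inequality requires Σ ≤ 1; here Σ = 1.5625 > 1, so no such prefix code exists.

1.5625; no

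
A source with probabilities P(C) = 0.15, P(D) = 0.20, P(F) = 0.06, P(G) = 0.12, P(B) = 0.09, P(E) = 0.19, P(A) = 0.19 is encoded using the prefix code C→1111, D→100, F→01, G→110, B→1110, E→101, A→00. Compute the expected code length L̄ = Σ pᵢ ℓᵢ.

2.99 bits/symbol

L̄ = Σ pᵢ·ℓᵢ = 0.15·4 + 0.20·3 + 0.06·2 + 0.12·3 + 0.09·4 + 0.19·3 + 0.19·2 = 2.99 bits/symbol.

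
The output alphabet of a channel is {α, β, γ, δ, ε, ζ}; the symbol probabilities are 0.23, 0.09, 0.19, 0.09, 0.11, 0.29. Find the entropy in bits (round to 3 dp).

2.436 bits

H = −Σ pᵢ log₂ pᵢ.
−0.23·log₂(0.23) = 0.4877
−0.09·log₂(0.09) = 0.3127
−0.19·log₂(0.19) = 0.4552
−0.09·log₂(0.09) = 0.3127
−0.11·log₂(0.11) = 0.3503
−0.29·log₂(0.29) = 0.5179
Sum ≈ 2.4364 → 2.436 bits.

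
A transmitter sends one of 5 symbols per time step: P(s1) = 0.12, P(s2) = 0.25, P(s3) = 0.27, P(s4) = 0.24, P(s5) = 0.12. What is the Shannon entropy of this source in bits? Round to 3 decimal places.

2.238 bits

H = −Σ pᵢ log₂ pᵢ.
−0.12·log₂(0.12) = 0.3671
−0.25·log₂(0.25) = 0.5000
−0.27·log₂(0.27) = 0.5100
−0.24·log₂(0.24) = 0.4941
−0.12·log₂(0.12) = 0.3671
Sum ≈ 2.2383 → 2.238 bits.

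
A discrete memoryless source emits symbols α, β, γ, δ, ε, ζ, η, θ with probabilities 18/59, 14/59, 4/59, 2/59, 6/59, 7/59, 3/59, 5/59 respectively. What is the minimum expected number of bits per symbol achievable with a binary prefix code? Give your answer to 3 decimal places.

Repeatedly combine the two least-probable nodes; the expected code length is the sum of the merged weights.
merge 2/59 + 3/59 → 5/59
merge 4/59 + 5/59 → 9/59
merge 5/59 + 6/59 → 11/59
merge 7/59 + 9/59 → 16/59
merge 11/59 + 14/59 → 25/59
merge 16/59 + 18/59 → 34/59
merge 25/59 + 34/59 → 1
L = 5/59 + 9/59 + 11/59 + 16/59 + 25/59 + 34/59 + 1 = 159/59 ≈ 2.695 bits/symbol.

2.695 bits/symbol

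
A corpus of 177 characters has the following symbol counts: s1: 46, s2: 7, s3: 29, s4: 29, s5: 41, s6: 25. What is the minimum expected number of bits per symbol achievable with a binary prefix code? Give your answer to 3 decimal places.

2.508 bits/symbol

Probabilities are the counts divided by 177.
Repeatedly combine the two least-probable nodes; the expected code length is the sum of the merged weights.
merge 7/177 + 25/177 → 32/177
merge 29/177 + 29/177 → 58/177
merge 32/177 + 41/177 → 73/177
merge 46/177 + 58/177 → 104/177
merge 73/177 + 104/177 → 1
L = 32/177 + 58/177 + 73/177 + 104/177 + 1 = 148/59 ≈ 2.508 bits/symbol.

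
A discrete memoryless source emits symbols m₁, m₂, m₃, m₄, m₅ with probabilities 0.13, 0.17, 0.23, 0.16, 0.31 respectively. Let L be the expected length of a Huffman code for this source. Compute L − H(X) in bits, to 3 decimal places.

Entropy H = −Σ p log₂ p ≈ 2.2517 bits.
Huffman merges: 13/100+4/25→29/100; 17/100+23/100→2/5; 29/100+31/100→3/5; 2/5+3/5→1. L = 229/100 ≈ 2.2900.
L − H = 2.2900 − 2.2517 = 0.038 bits.

0.038 bits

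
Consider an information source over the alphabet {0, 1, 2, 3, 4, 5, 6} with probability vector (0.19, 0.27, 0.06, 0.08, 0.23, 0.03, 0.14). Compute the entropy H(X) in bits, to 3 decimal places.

H = −Σ pᵢ log₂ pᵢ.
−0.19·log₂(0.19) = 0.4552
−0.27·log₂(0.27) = 0.5100
−0.06·log₂(0.06) = 0.2435
−0.08·log₂(0.08) = 0.2915
−0.23·log₂(0.23) = 0.4877
−0.03·log₂(0.03) = 0.1518
−0.14·log₂(0.14) = 0.3971
Sum ≈ 2.5368 → 2.537 bits.

2.537 bits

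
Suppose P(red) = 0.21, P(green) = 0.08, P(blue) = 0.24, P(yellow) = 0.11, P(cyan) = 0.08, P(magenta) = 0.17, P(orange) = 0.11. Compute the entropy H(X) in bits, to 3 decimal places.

H = −Σ pᵢ log₂ pᵢ.
−0.21·log₂(0.21) = 0.4728
−0.08·log₂(0.08) = 0.2915
−0.24·log₂(0.24) = 0.4941
−0.11·log₂(0.11) = 0.3503
−0.08·log₂(0.08) = 0.2915
−0.17·log₂(0.17) = 0.4346
−0.11·log₂(0.11) = 0.3503
Sum ≈ 2.6851 → 2.685 bits.

2.685 bits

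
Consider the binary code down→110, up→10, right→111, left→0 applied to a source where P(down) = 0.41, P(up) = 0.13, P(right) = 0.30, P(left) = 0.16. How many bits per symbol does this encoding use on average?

2.55 bits/symbol

L̄ = Σ pᵢ·ℓᵢ = 0.41·3 + 0.13·2 + 0.30·3 + 0.16·1 = 2.55 bits/symbol.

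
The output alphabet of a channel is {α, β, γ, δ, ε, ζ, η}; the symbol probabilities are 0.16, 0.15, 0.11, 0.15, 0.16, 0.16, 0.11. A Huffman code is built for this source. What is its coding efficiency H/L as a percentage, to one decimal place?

Entropy H = −Σ p log₂ p ≈ 2.7907 bits.
Huffman merges: 11/100+11/100→11/50; 3/20+3/20→3/10; 4/25+4/25→8/25; 4/25+11/50→19/50; 3/10+8/25→31/50; 19/50+31/50→1. L = 71/25 ≈ 2.8400.
Efficiency = H/L = 2.7907/2.8400 = 98.3%.

98.3%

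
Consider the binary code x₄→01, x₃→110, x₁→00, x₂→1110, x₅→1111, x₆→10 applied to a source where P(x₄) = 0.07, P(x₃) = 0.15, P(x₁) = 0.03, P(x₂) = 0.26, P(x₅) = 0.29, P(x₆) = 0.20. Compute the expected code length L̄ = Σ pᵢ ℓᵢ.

L̄ = Σ pᵢ·ℓᵢ = 0.07·2 + 0.15·3 + 0.03·2 + 0.26·4 + 0.29·4 + 0.20·2 = 3.25 bits/symbol.

3.25 bits/symbol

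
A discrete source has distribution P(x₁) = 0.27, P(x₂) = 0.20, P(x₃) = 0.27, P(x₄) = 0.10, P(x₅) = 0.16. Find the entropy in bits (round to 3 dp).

2.240 bits

H = −Σ pᵢ log₂ pᵢ.
−0.27·log₂(0.27) = 0.5100
−0.20·log₂(0.20) = 0.4644
−0.27·log₂(0.27) = 0.5100
−0.10·log₂(0.10) = 0.3322
−0.16·log₂(0.16) = 0.4230
Sum ≈ 2.2396 → 2.240 bits.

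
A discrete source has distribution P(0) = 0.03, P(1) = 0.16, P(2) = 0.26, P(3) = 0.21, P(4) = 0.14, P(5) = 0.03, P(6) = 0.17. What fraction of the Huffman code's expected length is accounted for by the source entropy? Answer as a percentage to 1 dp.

97.9%

Entropy H = −Σ p log₂ p ≈ 2.5364 bits.
Huffman merges: 3/100+3/100→3/50; 3/50+7/50→1/5; 4/25+17/100→33/100; 1/5+21/100→41/100; 13/50+33/100→59/100; 41/100+59/100→1. L = 259/100 ≈ 2.5900.
Efficiency = H/L = 2.5364/2.5900 = 97.9%.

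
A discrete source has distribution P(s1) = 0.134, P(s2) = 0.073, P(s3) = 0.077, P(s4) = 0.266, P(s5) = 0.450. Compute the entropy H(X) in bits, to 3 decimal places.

H = −Σ pᵢ log₂ pᵢ.
−0.134·log₂(0.134) = 0.3886
−0.073·log₂(0.073) = 0.2756
−0.077·log₂(0.077) = 0.2848
−0.266·log₂(0.266) = 0.5082
−0.450·log₂(0.450) = 0.5184
Sum ≈ 1.9756 → 1.976 bits.

1.976 bits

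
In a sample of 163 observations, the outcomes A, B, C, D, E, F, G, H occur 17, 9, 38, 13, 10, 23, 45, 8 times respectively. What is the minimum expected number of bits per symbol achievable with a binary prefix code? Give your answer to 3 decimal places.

2.736 bits/symbol

Probabilities are the counts divided by 163.
Repeatedly combine the two least-probable nodes; the expected code length is the sum of the merged weights.
merge 8/163 + 9/163 → 17/163
merge 10/163 + 13/163 → 23/163
merge 17/163 + 17/163 → 34/163
merge 23/163 + 23/163 → 46/163
merge 34/163 + 38/163 → 72/163
merge 45/163 + 46/163 → 91/163
merge 72/163 + 91/163 → 1
L = 17/163 + 23/163 + 34/163 + 46/163 + 72/163 + 91/163 + 1 = 446/163 ≈ 2.736 bits/symbol.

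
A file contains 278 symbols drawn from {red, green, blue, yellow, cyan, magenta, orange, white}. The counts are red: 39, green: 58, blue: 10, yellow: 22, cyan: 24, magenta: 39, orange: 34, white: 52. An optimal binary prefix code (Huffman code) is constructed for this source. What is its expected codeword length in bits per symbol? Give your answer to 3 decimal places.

Probabilities are the counts divided by 278.
Repeatedly combine the two least-probable nodes; the expected code length is the sum of the merged weights.
merge 5/139 + 11/139 → 16/139
merge 12/139 + 16/139 → 28/139
merge 17/139 + 39/278 → 73/278
merge 39/278 + 26/139 → 91/278
merge 28/139 + 29/139 → 57/139
merge 73/278 + 91/278 → 82/139
merge 57/139 + 82/139 → 1
L = 16/139 + 28/139 + 73/278 + 91/278 + 57/139 + 82/139 + 1 = 404/139 ≈ 2.906 bits/symbol.

2.906 bits/symbol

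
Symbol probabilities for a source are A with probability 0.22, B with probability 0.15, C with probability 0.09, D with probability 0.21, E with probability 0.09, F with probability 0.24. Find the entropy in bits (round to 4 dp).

2.4834 bits

H = −Σ pᵢ log₂ pᵢ.
−0.22·log₂(0.22) = 0.4806
−0.15·log₂(0.15) = 0.4105
−0.09·log₂(0.09) = 0.3127
−0.21·log₂(0.21) = 0.4728
−0.09·log₂(0.09) = 0.3127
−0.24·log₂(0.24) = 0.4941
Sum ≈ 2.4834 → 2.4834 bits.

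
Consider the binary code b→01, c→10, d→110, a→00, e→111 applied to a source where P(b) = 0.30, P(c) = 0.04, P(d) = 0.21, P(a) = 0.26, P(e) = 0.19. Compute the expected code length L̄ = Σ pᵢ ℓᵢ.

L̄ = Σ pᵢ·ℓᵢ = 0.30·2 + 0.04·2 + 0.21·3 + 0.26·2 + 0.19·3 = 2.4 bits/symbol.

2.4 bits/symbol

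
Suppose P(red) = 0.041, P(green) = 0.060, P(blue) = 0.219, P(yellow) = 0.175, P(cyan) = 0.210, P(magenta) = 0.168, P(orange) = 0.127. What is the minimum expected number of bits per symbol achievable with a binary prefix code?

2.672 bits/symbol

Repeatedly combine the two least-probable nodes; the expected code length is the sum of the merged weights.
merge 41/1000 + 3/50 → 101/1000
merge 101/1000 + 127/1000 → 57/250
merge 21/125 + 7/40 → 343/1000
merge 21/100 + 219/1000 → 429/1000
merge 57/250 + 343/1000 → 571/1000
merge 429/1000 + 571/1000 → 1
L = 101/1000 + 57/250 + 343/1000 + 429/1000 + 571/1000 + 1 = 334/125 = 2.672 bits/symbol.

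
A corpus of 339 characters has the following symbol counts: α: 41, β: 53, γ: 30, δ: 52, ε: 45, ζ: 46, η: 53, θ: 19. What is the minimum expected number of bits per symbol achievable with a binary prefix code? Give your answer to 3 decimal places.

Probabilities are the counts divided by 339.
Repeatedly combine the two least-probable nodes; the expected code length is the sum of the merged weights.
merge 19/339 + 10/113 → 49/339
merge 41/339 + 15/113 → 86/339
merge 46/339 + 49/339 → 95/339
merge 52/339 + 53/339 → 35/113
merge 53/339 + 86/339 → 139/339
merge 95/339 + 35/113 → 200/339
merge 139/339 + 200/339 → 1
L = 49/339 + 86/339 + 95/339 + 35/113 + 139/339 + 200/339 + 1 = 1013/339 ≈ 2.988 bits/symbol.

2.988 bits/symbol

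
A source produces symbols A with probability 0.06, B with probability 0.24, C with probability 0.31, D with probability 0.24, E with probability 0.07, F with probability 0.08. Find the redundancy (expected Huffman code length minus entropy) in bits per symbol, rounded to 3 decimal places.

0.024 bits

Entropy H = −Σ p log₂ p ≈ 2.3157 bits.
Huffman merges: 3/50+7/100→13/100; 2/25+13/100→21/100; 21/100+6/25→9/20; 6/25+31/100→11/20; 9/20+11/20→1. L = 117/50 ≈ 2.3400.
L − H = 2.3400 − 2.3157 = 0.024 bits.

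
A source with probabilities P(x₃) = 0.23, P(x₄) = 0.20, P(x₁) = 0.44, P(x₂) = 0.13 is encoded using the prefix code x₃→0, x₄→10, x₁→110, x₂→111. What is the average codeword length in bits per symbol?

L̄ = Σ pᵢ·ℓᵢ = 0.23·1 + 0.20·2 + 0.44·3 + 0.13·3 = 2.34 bits/symbol.

2.34 bits/symbol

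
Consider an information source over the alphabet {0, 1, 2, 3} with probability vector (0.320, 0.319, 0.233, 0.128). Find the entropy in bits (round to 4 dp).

1.9212 bits

H = −Σ pᵢ log₂ pᵢ.
−0.320·log₂(0.320) = 0.5260
−0.319·log₂(0.319) = 0.5258
−0.233·log₂(0.233) = 0.4897
−0.128·log₂(0.128) = 0.3796
Sum ≈ 1.9212 → 1.9212 bits.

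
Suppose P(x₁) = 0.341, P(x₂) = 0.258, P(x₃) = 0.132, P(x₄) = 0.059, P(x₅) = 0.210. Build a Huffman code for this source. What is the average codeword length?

2.191 bits/symbol

Repeatedly combine the two least-probable nodes; the expected code length is the sum of the merged weights.
merge 59/1000 + 33/250 → 191/1000
merge 191/1000 + 21/100 → 401/1000
merge 129/500 + 341/1000 → 599/1000
merge 401/1000 + 599/1000 → 1
L = 191/1000 + 401/1000 + 599/1000 + 1 = 2191/1000 = 2.191 bits/symbol.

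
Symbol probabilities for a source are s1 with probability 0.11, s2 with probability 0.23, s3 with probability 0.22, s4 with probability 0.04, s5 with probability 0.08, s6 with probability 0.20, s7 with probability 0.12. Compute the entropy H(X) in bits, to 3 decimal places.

2.627 bits

H = −Σ pᵢ log₂ pᵢ.
−0.11·log₂(0.11) = 0.3503
−0.23·log₂(0.23) = 0.4877
−0.22·log₂(0.22) = 0.4806
−0.04·log₂(0.04) = 0.1858
−0.08·log₂(0.08) = 0.2915
−0.20·log₂(0.20) = 0.4644
−0.12·log₂(0.12) = 0.3671
Sum ≈ 2.6272 → 2.627 bits.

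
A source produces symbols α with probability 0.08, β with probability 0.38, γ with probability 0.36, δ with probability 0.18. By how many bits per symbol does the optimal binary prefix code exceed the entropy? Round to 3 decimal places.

Entropy H = −Σ p log₂ p ≈ 1.7979 bits.
Huffman merges: 2/25+9/50→13/50; 13/50+9/25→31/50; 19/50+31/50→1. L = 47/25 ≈ 1.8800.
L − H = 1.8800 − 1.7979 = 0.082 bits.

0.082 bits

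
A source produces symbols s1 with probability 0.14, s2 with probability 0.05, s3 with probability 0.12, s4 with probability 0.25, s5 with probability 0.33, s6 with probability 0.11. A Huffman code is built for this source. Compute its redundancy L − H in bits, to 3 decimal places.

0.062 bits

Entropy H = −Σ p log₂ p ≈ 2.3584 bits.
Huffman merges: 1/20+11/100→4/25; 3/25+7/50→13/50; 4/25+1/4→41/100; 13/50+33/100→59/100; 41/100+59/100→1. L = 121/50 ≈ 2.4200.
L − H = 2.4200 − 2.3584 = 0.062 bits.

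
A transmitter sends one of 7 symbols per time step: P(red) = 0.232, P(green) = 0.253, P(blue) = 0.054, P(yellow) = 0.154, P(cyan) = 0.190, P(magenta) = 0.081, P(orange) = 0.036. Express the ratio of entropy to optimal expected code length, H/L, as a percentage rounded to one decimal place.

Entropy H = −Σ p log₂ p ≈ 2.5553 bits.
Huffman merges: 9/250+27/500→9/100; 81/1000+9/100→171/1000; 77/500+171/1000→13/40; 19/100+29/125→211/500; 253/1000+13/40→289/500; 211/500+289/500→1. L = 1293/500 ≈ 2.5860.
Efficiency = H/L = 2.5553/2.5860 = 98.8%.

98.8%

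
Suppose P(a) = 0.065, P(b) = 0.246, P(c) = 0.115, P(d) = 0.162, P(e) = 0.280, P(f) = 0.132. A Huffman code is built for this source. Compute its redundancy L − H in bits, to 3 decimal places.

0.036 bits

Entropy H = −Σ p log₂ p ≈ 2.4381 bits.
Huffman merges: 13/200+23/200→9/50; 33/250+81/500→147/500; 9/50+123/500→213/500; 7/25+147/500→287/500; 213/500+287/500→1. L = 1237/500 ≈ 2.4740.
L − H = 2.4740 − 2.4381 = 0.036 bits.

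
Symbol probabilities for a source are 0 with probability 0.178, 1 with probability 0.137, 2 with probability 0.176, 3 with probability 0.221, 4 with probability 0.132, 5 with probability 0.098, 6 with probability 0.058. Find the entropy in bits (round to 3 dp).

2.711 bits

H = −Σ pᵢ log₂ pᵢ.
−0.178·log₂(0.178) = 0.4432
−0.137·log₂(0.137) = 0.3929
−0.176·log₂(0.176) = 0.4411
−0.221·log₂(0.221) = 0.4813
−0.132·log₂(0.132) = 0.3856
−0.098·log₂(0.098) = 0.3284
−0.058·log₂(0.058) = 0.2383
Sum ≈ 2.7108 → 2.711 bits.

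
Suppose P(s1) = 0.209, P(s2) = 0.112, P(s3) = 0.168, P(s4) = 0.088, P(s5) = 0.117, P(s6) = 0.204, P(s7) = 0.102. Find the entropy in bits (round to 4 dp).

H = −Σ pᵢ log₂ pᵢ.
−0.209·log₂(0.209) = 0.4720
−0.112·log₂(0.112) = 0.3537
−0.168·log₂(0.168) = 0.4323
−0.088·log₂(0.088) = 0.3086
−0.117·log₂(0.117) = 0.3622
−0.204·log₂(0.204) = 0.4678
−0.102·log₂(0.102) = 0.3359
Sum ≈ 2.7326 → 2.7326 bits.

2.7326 bits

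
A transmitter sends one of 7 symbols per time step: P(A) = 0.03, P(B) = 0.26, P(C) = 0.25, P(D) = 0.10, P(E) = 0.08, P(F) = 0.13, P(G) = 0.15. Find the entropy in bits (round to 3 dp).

H = −Σ pᵢ log₂ pᵢ.
−0.03·log₂(0.03) = 0.1518
−0.26·log₂(0.26) = 0.5053
−0.25·log₂(0.25) = 0.5000
−0.10·log₂(0.10) = 0.3322
−0.08·log₂(0.08) = 0.2915
−0.13·log₂(0.13) = 0.3826
−0.15·log₂(0.15) = 0.4105
Sum ≈ 2.5739 → 2.574 bits.

2.574 bits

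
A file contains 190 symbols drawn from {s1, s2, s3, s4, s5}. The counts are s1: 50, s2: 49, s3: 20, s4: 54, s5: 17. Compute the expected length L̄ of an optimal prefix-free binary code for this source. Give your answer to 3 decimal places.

Probabilities are the counts divided by 190.
Repeatedly combine the two least-probable nodes; the expected code length is the sum of the merged weights.
merge 17/190 + 2/19 → 37/190
merge 37/190 + 49/190 → 43/95
merge 5/19 + 27/95 → 52/95
merge 43/95 + 52/95 → 1
L = 37/190 + 43/95 + 52/95 + 1 = 417/190 ≈ 2.195 bits/symbol.

2.195 bits/symbol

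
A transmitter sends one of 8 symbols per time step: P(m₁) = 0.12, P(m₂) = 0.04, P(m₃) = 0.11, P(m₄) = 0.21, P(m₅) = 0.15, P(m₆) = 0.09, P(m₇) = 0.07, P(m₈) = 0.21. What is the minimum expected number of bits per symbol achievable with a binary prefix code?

Repeatedly combine the two least-probable nodes; the expected code length is the sum of the merged weights.
merge 1/25 + 7/100 → 11/100
merge 9/100 + 11/100 → 1/5
merge 11/100 + 3/25 → 23/100
merge 3/20 + 1/5 → 7/20
merge 21/100 + 21/100 → 21/50
merge 23/100 + 7/20 → 29/50
merge 21/50 + 29/50 → 1
L = 11/100 + 1/5 + 23/100 + 7/20 + 21/50 + 29/50 + 1 = 289/100 = 2.89 bits/symbol.

2.89 bits/symbol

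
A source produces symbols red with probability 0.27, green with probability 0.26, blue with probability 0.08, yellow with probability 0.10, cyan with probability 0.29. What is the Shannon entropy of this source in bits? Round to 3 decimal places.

2.157 bits

H = −Σ pᵢ log₂ pᵢ.
−0.27·log₂(0.27) = 0.5100
−0.26·log₂(0.26) = 0.5053
−0.08·log₂(0.08) = 0.2915
−0.10·log₂(0.10) = 0.3322
−0.29·log₂(0.29) = 0.5179
Sum ≈ 2.1569 → 2.157 bits.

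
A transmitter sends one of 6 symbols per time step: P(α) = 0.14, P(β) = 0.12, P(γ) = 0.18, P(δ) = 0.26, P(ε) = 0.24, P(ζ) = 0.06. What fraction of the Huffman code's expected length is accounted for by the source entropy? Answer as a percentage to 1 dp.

98.1%

Entropy H = −Σ p log₂ p ≈ 2.4524 bits.
Huffman merges: 3/50+3/25→9/50; 7/50+9/50→8/25; 9/50+6/25→21/50; 13/50+8/25→29/50; 21/50+29/50→1. L = 5/2 ≈ 2.5000.
Efficiency = H/L = 2.4524/2.5000 = 98.1%.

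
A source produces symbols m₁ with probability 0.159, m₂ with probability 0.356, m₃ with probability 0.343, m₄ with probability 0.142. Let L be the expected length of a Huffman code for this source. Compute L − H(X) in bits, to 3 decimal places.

Entropy H = −Σ p log₂ p ≈ 1.8816 bits.
Huffman merges: 71/500+159/1000→301/1000; 301/1000+343/1000→161/250; 89/250+161/250→1. L = 389/200 ≈ 1.9450.
L − H = 1.9450 − 1.8816 = 0.063 bits.

0.063 bits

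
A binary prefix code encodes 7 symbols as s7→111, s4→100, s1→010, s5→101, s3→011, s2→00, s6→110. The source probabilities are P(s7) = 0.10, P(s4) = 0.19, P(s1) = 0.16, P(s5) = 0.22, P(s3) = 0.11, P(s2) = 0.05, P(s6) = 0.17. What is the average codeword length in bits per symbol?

L̄ = Σ pᵢ·ℓᵢ = 0.10·3 + 0.19·3 + 0.16·3 + 0.22·3 + 0.11·3 + 0.05·2 + 0.17·3 = 2.95 bits/symbol.

2.95 bits/symbol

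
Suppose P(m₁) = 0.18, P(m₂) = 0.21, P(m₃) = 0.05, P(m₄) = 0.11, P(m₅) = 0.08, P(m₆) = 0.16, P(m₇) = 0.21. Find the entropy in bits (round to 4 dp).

2.6719 bits

H = −Σ pᵢ log₂ pᵢ.
−0.18·log₂(0.18) = 0.4453
−0.21·log₂(0.21) = 0.4728
−0.05·log₂(0.05) = 0.2161
−0.11·log₂(0.11) = 0.3503
−0.08·log₂(0.08) = 0.2915
−0.16·log₂(0.16) = 0.4230
−0.21·log₂(0.21) = 0.4728
Sum ≈ 2.6719 → 2.6719 bits.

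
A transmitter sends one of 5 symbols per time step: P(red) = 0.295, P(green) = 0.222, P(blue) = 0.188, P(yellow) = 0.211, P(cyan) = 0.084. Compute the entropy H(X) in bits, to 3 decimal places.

H = −Σ pᵢ log₂ pᵢ.
−0.295·log₂(0.295) = 0.5196
−0.222·log₂(0.222) = 0.4820
−0.188·log₂(0.188) = 0.4533
−0.211·log₂(0.211) = 0.4736
−0.084·log₂(0.084) = 0.3002
Sum ≈ 2.2287 → 2.229 bits.

2.229 bits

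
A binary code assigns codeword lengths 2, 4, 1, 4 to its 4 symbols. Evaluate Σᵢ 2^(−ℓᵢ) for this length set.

With common denominator 2^4 = 16: Σ 2^(−ℓᵢ) = 4/16 + 1/16 + 8/16 + 1/16 = 14/16 = 0.875.

0.875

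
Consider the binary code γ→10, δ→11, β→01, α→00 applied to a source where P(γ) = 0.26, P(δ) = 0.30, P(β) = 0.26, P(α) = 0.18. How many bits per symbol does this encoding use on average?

L̄ = Σ pᵢ·ℓᵢ = 0.26·2 + 0.30·2 + 0.26·2 + 0.18·2 = 2 bits/symbol.

2 bits/symbol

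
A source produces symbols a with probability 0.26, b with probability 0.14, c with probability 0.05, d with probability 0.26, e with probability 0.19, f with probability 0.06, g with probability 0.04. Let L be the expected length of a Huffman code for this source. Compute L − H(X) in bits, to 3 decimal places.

0.022 bits

Entropy H = −Σ p log₂ p ≈ 2.5083 bits.
Huffman merges: 1/25+1/20→9/100; 3/50+9/100→3/20; 7/50+3/20→29/100; 19/100+13/50→9/20; 13/50+29/100→11/20; 9/20+11/20→1. L = 253/100 ≈ 2.5300.
L − H = 2.5300 − 2.5083 = 0.022 bits.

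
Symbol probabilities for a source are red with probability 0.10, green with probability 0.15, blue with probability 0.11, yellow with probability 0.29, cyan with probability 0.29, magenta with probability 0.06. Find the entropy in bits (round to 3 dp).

2.372 bits

H = −Σ pᵢ log₂ pᵢ.
−0.10·log₂(0.10) = 0.3322
−0.15·log₂(0.15) = 0.4105
−0.11·log₂(0.11) = 0.3503
−0.29·log₂(0.29) = 0.5179
−0.29·log₂(0.29) = 0.5179
−0.06·log₂(0.06) = 0.2435
Sum ≈ 2.3724 → 2.372 bits.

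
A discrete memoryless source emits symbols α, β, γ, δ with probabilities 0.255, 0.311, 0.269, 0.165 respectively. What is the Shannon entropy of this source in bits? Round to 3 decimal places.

1.965 bits

H = −Σ pᵢ log₂ pᵢ.
−0.255·log₂(0.255) = 0.5027
−0.311·log₂(0.311) = 0.5240
−0.269·log₂(0.269) = 0.5096
−0.165·log₂(0.165) = 0.4289
Sum ≈ 1.9652 → 1.965 bits.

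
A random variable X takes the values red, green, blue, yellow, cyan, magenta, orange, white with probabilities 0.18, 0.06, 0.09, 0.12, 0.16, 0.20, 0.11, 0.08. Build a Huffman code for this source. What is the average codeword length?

2.94 bits/symbol

Repeatedly combine the two least-probable nodes; the expected code length is the sum of the merged weights.
merge 3/50 + 2/25 → 7/50
merge 9/100 + 11/100 → 1/5
merge 3/25 + 7/50 → 13/50
merge 4/25 + 9/50 → 17/50
merge 1/5 + 1/5 → 2/5
merge 13/50 + 17/50 → 3/5
merge 2/5 + 3/5 → 1
L = 7/50 + 1/5 + 13/50 + 17/50 + 2/5 + 3/5 + 1 = 147/50 = 2.94 bits/symbol.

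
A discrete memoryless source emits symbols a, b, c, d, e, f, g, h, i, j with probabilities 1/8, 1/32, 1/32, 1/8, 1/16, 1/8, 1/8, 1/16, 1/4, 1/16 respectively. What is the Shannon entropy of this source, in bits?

Each probability is a power of 1/2, so log₂(1/p) is an integer.
H = Σ p·log₂(1/p) = 1/8·3 + 1/32·5 + 1/32·5 + 1/8·3 + 1/16·4 + 1/8·3 + 1/8·3 + 1/16·4 + 1/4·2 + 1/16·4 = 3.0625 bits.

3.0625 bits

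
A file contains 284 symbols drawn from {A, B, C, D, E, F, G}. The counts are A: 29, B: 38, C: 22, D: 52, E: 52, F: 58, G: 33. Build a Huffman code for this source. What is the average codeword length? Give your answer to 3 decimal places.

Probabilities are the counts divided by 284.
Repeatedly combine the two least-probable nodes; the expected code length is the sum of the merged weights.
merge 11/142 + 29/284 → 51/284
merge 33/284 + 19/142 → 1/4
merge 51/284 + 13/71 → 103/284
merge 13/71 + 29/142 → 55/142
merge 1/4 + 103/284 → 87/142
merge 55/142 + 87/142 → 1
L = 51/284 + 1/4 + 103/284 + 55/142 + 87/142 + 1 = 793/284 ≈ 2.792 bits/symbol.

2.792 bits/symbol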